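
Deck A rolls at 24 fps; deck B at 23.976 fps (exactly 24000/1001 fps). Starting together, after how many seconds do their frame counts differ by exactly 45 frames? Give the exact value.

1876.875 seconds

The gap grows by |24000/1001 − 24| = 24/1001 frames per second.
Time for a 45-frame gap: 45 ÷ (24/1001) = 1876.875 s.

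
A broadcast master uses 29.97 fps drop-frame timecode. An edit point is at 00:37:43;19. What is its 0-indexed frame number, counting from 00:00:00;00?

67841

As if non-drop at 30 labels/s: (0 × 3600 + 37 × 60 + 43) × 30 + 19 = 67909.
Minute boundaries passed: 37; those not divisible by 10: 37 − 3 = 34; dropped labels = 2 × 34 = 68.
Actual frame index = 67909 − 68 = 67841.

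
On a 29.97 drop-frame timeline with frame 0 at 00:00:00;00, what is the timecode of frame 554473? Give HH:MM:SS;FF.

Each 10-minute DF block holds 10 × 60 × 30 − 9 × 2 = 17982 frames. 554473 ÷ 17982 → 30 full blocks, remainder 15013.
Within the partial block the first minute is 1800 frames and each further minute 1798, so 8 further minute boundaries passed. Total skipped labels = 18 × 30 + 2 × 8 = 556.
Non-drop label index = 554473 + 556 = 555029; at 30 labels/s that is 05:08:20:29, i.e. DF 05:08:20;29.

05:08:20;29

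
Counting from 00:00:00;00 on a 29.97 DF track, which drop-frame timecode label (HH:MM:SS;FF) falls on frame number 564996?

05:14:12;02

Ten DF minutes hold 17982 frames, so frame 564996 lies in block 31 (frames 557442–575423) with 7554 frames into that block.
The block's first minute is 1800 frames and the rest 1798 each; 7554 frames reaches minute 4, so 31 × 18 + 4 × 2 = 566 labels have been skipped so far.
Adding those back, label number 564996 + 566 = 565562 at 30 labels/s is 18852 s + 2 f = 5 h 14 min 12 s frame 2, i.e. 05:14:12;02.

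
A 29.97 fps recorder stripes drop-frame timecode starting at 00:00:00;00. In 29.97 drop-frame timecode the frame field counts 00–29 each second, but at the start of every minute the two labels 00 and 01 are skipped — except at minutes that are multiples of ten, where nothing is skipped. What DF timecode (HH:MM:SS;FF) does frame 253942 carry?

Ten DF minutes hold 17982 frames, so frame 253942 lies in block 14 (frames 251748–269729) with 2194 frames into that block.
The block's first minute is 1800 frames and the rest 1798 each; 2194 frames reaches minute 1, so 14 × 18 + 1 × 2 = 254 labels have been skipped so far.
Adding those back, label number 253942 + 254 = 254196 at 30 labels/s is 8473 s + 6 f = 2 h 21 min 13 s frame 6, i.e. 02:21:13;06.

02:21:13;06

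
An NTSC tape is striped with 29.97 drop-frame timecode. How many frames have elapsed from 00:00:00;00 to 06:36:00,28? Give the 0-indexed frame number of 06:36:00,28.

As if non-drop at 30 labels/s: (6 × 3600 + 36 × 60 + 0) × 30 + 28 = 712828.
Minute boundaries passed: 396; those not divisible by 10: 396 − 39 = 357; dropped labels = 2 × 357 = 714.
Actual frame index = 712828 − 714 = 712114.

712114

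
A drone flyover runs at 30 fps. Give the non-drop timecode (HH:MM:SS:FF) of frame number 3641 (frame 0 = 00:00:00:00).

00:02:01:11

3641 ÷ 30 = 121 full seconds, remainder 11 frames.
121 s = 0 h 2 min 1 s.
Timecode: 00:02:01:11.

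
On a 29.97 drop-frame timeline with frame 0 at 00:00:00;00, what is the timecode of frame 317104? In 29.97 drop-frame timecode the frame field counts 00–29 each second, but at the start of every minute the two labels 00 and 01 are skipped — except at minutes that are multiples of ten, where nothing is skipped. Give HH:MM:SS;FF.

Each 10-minute DF block holds 10 × 60 × 30 − 9 × 2 = 17982 frames. 317104 ÷ 17982 → 17 full blocks, remainder 11410.
Within the partial block the first minute is 1800 frames and each further minute 1798, so 6 further minute boundaries passed. Total skipped labels = 18 × 17 + 2 × 6 = 318.
Non-drop label index = 317104 + 318 = 317422; at 30 labels/s that is 02:56:20:22, i.e. DF 02:56:20;22.

02:56:20;22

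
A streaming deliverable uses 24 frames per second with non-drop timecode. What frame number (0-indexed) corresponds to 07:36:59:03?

658059

Total seconds to the label: (7 × 3600 + 36 × 60 + 59) = 27419.
Frame index = 27419 × 24 + 3 = 658059.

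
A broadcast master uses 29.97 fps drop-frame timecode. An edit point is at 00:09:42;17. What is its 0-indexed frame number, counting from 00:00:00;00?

Complete 10-minute blocks: 0, each 17982 frames → 0.
Remaining 9 whole minutes in the current block: 1800 + 8 × 1798 = 16184 frames.
Within the current minute: 42 × 30 + 17 − 2 = 1275 (labels ;00/;01 skipped at this minute). Total = 0 + 16184 + 1275 = 17459.

17459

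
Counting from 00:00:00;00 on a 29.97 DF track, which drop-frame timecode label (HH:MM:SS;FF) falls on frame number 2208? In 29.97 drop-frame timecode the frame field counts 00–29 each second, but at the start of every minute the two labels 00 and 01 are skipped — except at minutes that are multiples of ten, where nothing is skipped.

00:01:13;20

Ten DF minutes hold 17982 frames, so frame 2208 lies in block 0 (frames 0–17981) with 2208 frames into that block.
The block's first minute is 1800 frames and the rest 1798 each; 2208 frames reaches minute 1, so 0 × 18 + 1 × 2 = 2 labels have been skipped so far.
Adding those back, label number 2208 + 2 = 2210 at 30 labels/s is 73 s + 20 f = 0 h 1 min 13 s frame 20, i.e. 00:01:13;20.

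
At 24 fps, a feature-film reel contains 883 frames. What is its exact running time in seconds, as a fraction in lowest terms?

883/24 seconds

Running time = 883 ÷ (24) = 883 × 1/24 = 883/24 s.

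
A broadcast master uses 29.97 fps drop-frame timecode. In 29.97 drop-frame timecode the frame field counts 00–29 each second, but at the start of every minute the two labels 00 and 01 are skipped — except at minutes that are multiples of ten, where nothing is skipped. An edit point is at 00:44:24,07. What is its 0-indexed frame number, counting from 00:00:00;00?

79847

Complete 10-minute blocks: 4, each 17982 frames → 71928.
Remaining 4 whole minutes in the current block: 1800 + 3 × 1798 = 7194 frames.
Within the current minute: 24 × 30 + 7 − 2 = 725 (labels ;00/;01 skipped at this minute). Total = 71928 + 7194 + 725 = 79847.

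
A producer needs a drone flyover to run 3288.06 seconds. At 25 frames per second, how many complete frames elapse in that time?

Frames = 3288.06 × 25 = 164403/2 ≈ 82201.5000.
Complete frames: 82201.

82201 frames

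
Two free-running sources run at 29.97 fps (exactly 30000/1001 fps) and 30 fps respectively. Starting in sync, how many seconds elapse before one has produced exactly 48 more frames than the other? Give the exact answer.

1601.6 seconds

The gap grows by |30 − 30000/1001| = 30/1001 frames per second.
Time for a 48-frame gap: 48 ÷ (30/1001) = 1601.6 s.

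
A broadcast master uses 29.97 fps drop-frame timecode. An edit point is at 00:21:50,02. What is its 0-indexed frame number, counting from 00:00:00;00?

39264

Complete 10-minute blocks: 2, each 17982 frames → 35964.
Remaining 1 whole minute in the current block: 1800 + 0 × 1798 = 1800 frames.
Within the current minute: 50 × 30 + 2 − 2 = 1500 (labels ;00/;01 skipped at this minute). Total = 35964 + 1800 + 1500 = 39264.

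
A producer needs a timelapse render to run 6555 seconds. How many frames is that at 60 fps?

393300 frames

Frames = 6555 × 60 = 393300.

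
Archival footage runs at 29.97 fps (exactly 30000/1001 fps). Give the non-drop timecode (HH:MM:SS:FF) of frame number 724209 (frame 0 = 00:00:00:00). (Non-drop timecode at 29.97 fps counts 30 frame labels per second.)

724209 ÷ 30 = 24140 full seconds, remainder 9 frames.
24140 s = 6 h 42 min 20 s.
Timecode: 06:42:20:09.

06:42:20:09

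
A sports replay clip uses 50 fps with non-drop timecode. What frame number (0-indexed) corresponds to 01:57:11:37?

frame 351587

Total seconds to the label: (1 × 3600 + 57 × 60 + 11) = 7031.
Frame index = 7031 × 50 + 37 = 351587.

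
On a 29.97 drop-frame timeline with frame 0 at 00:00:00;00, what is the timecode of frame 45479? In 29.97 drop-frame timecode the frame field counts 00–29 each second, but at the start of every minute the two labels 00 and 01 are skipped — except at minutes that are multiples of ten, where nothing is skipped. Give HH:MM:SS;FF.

Ten DF minutes hold 17982 frames, so frame 45479 lies in block 2 (frames 35964–53945) with 9515 frames into that block.
The block's first minute is 1800 frames and the rest 1798 each; 9515 frames reaches minute 5, so 2 × 18 + 5 × 2 = 46 labels have been skipped so far.
Adding those back, label number 45479 + 46 = 45525 at 30 labels/s is 1517 s + 15 f = 0 h 25 min 17 s frame 15, i.e. 00:25:17;15.

00:25:17;15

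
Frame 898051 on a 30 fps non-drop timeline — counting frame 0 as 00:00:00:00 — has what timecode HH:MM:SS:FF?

898051 ÷ 30 = 29935 full seconds, remainder 1 frame.
29935 s = 8 h 18 min 55 s.
Timecode: 08:18:55:01.

08:18:55:01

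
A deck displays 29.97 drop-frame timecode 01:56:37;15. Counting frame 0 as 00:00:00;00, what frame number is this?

209715

Complete 10-minute blocks: 11, each 17982 frames → 197802.
Remaining 6 whole minutes in the current block: 1800 + 5 × 1798 = 10790 frames.
Within the current minute: 37 × 30 + 15 − 2 = 1123 (labels ;00/;01 skipped at this minute). Total = 197802 + 10790 + 1123 = 209715.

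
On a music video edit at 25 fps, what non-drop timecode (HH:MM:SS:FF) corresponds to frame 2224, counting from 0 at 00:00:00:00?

00:01:28:24

2224 ÷ 25 = 88 full seconds, remainder 24 frames.
88 s = 0 h 1 min 28 s.
Timecode: 00:01:28:24.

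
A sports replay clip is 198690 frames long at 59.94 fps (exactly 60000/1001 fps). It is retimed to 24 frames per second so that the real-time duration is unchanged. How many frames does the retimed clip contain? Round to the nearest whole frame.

79555 frames

Frames at target rate = 198690 × (24) / (60000/1001) = 19888869/250 ≈ 79555.476.
Nearest whole frame: 79555.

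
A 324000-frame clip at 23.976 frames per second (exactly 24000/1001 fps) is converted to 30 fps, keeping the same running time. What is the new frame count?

405405 frames

Target frames = source frames × (target rate / source rate) = 324000 × (30)/(24000/1001) = 324000 × 1001/800 = 405405.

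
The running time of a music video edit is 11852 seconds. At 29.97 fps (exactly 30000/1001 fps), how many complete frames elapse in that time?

355204 frames

Frames = 11852 × 30000/1001 = 355560000/1001 ≈ 355204.7952.
Complete frames: 355204.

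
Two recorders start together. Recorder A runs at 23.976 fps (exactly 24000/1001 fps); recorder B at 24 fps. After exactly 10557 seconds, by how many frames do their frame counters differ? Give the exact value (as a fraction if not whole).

A emits 24000/1001 × 10557 = 253368000/1001 frames; B emits 24 × 10557 = 253368.
Difference = 253368/1001 frames (≈ 253.1149); B is ahead of A.

253368/1001 frames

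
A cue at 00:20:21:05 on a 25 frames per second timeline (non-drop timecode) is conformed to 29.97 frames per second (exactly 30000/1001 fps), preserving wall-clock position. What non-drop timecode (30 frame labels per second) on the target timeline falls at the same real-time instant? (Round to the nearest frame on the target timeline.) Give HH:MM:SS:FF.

00:20:19:29

Source frame index: (0×3600 + 20×60 + 21) × 25 + 5 = 30530.
Real time: 30530 / (25) = 6106/5 s.
Target frame: (6106/5) × (30000/1001) = 36636000/1001 ≈ 36599.401 → 36599.
At 30 labels/s: frame 36599 → 00:20:19:29.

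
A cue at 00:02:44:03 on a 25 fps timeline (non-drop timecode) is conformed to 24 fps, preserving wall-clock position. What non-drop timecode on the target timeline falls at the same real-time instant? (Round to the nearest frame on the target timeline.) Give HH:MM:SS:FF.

Source frame index: (0×3600 + 2×60 + 44) × 25 + 3 = 4103.
Real time: 4103 / (25) = 4103/25 s.
Target frame: (4103/25) × (24) = 98472/25 ≈ 3938.880 → 3939.
At 24 labels/s: frame 3939 → 00:02:44:03.

00:02:44:03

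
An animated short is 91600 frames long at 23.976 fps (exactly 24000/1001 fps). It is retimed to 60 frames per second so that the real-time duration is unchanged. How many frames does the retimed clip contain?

Target frames = source frames × (target rate / source rate) = 91600 × (60)/(24000/1001) = 91600 × 1001/400 = 229229.

229229 frames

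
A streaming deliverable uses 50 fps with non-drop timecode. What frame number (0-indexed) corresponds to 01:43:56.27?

Total seconds to the label: (1 × 3600 + 43 × 60 + 56) = 6236.
Frame index = 6236 × 50 + 27 = 311827.

311827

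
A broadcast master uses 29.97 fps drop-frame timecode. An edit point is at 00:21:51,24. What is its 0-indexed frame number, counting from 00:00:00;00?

39316

As if non-drop at 30 labels/s: (0 × 3600 + 21 × 60 + 51) × 30 + 24 = 39354.
Minute boundaries passed: 21; those not divisible by 10: 21 − 2 = 19; dropped labels = 2 × 19 = 38.
Actual frame index = 39354 − 38 = 39316.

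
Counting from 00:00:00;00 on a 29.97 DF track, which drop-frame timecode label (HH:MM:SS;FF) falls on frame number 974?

Each 10-minute DF block holds 10 × 60 × 30 − 9 × 2 = 17982 frames. 974 ÷ 17982 → 0 full blocks, remainder 974.
Within the partial block the first minute is 1800 frames and each further minute 1798, so 0 further minute boundaries passed. Total skipped labels = 18 × 0 + 2 × 0 = 0.
Non-drop label index = 974 + 0 = 974; at 30 labels/s that is 00:00:32:14, i.e. DF 00:00:32;14.

00:00:32;14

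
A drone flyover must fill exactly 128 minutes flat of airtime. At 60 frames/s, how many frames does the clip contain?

128 min = 7680 s.
Frames = 7680 × 60 = 460800.

460800 frames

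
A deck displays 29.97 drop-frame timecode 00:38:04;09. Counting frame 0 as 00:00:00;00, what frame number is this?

Complete 10-minute blocks: 3, each 17982 frames → 53946.
Remaining 8 whole minutes in the current block: 1800 + 7 × 1798 = 14386 frames.
Within the current minute: 4 × 30 + 9 − 2 = 127 (labels ;00/;01 skipped at this minute). Total = 53946 + 14386 + 127 = 68459.

68459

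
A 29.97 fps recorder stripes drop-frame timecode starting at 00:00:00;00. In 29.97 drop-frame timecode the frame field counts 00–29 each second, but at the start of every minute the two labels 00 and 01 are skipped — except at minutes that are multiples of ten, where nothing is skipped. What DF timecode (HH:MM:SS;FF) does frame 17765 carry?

Each 10-minute DF block holds 10 × 60 × 30 − 9 × 2 = 17982 frames. 17765 ÷ 17982 → 0 full blocks, remainder 17765.
Within the partial block the first minute is 1800 frames and each further minute 1798, so 9 further minute boundaries passed. Total skipped labels = 18 × 0 + 2 × 9 = 18.
Non-drop label index = 17765 + 18 = 17783; at 30 labels/s that is 00:09:52:23, i.e. DF 00:09:52;23.

00:09:52;23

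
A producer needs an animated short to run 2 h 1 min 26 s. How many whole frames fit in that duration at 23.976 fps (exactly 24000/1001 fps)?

2 h 1 min 26 s = 7286 s.
Frames = 7286 × 24000/1001 = 174864000/1001 ≈ 174689.3107.
Complete frames: 174689.

174689 frames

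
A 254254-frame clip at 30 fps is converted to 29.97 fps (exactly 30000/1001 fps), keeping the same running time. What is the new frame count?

Target frames = source frames × (target rate / source rate) = 254254 × (30000/1001)/(30) = 254254 × 1000/1001 = 254000.

254000 frames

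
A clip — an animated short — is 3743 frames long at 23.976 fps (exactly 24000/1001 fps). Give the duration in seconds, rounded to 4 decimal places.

Running time = 3743 × 1001/24000 = 3746743/24000 s ≈ 156.1143 s.

156.1143 seconds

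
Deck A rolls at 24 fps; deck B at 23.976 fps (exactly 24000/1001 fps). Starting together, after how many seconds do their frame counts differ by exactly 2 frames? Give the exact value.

The gap grows by |24000/1001 − 24| = 24/1001 frames per second.
Time for a 2-frame gap: 2 ÷ (24/1001) = 1001/12 s.

1001/12 seconds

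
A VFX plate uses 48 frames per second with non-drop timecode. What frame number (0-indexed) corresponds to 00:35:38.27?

frame 102651

Total seconds to the label: (0 × 3600 + 35 × 60 + 38) = 2138.
Frame index = 2138 × 48 + 27 = 102651.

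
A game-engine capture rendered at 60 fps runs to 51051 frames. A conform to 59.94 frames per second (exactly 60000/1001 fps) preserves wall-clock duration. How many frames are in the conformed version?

51000 frames

Target frames = source frames × (target rate / source rate) = 51051 × (60000/1001)/(60) = 51051 × 1000/1001 = 51000.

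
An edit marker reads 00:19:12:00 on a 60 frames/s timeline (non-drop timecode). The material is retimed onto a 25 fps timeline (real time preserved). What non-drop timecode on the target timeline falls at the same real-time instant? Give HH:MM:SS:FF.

Source frame index: (0×3600 + 19×60 + 12) × 60 + 0 = 69120.
Real time: 69120 / (60) = 1152 s.
Target frame: (1152) × (25) = 28800.
At 25 labels/s: frame 28800 → 00:19:12:00.

00:19:12:00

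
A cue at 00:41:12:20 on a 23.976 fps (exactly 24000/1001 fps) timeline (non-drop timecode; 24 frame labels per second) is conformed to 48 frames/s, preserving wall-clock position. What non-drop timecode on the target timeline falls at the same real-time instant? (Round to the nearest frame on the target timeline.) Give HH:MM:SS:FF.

Source frame index: (0×3600 + 41×60 + 12) × 24 + 20 = 59348.
Real time: 59348 / (24000/1001) = 14851837/6000 s.
Target frame: (14851837/6000) × (48) = 14851837/125 ≈ 118814.696 → 118815.
At 48 labels/s: frame 118815 → 00:41:15:15.

00:41:15:15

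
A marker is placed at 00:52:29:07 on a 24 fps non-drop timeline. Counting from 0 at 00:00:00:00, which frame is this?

75583

Total seconds to the label: (0 × 3600 + 52 × 60 + 29) = 3149.
Frame index = 3149 × 24 + 7 = 75583.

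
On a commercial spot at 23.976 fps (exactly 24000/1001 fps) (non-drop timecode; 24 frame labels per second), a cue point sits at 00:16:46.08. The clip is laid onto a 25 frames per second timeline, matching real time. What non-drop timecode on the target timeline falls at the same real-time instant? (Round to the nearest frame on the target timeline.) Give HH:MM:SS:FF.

Source frame index: (0×3600 + 16×60 + 46) × 24 + 8 = 24152.
Real time: 24152 / (24000/1001) = 3022019/3000 s.
Target frame: (3022019/3000) × (25) = 3022019/120 ≈ 25183.492 → 25183.
At 25 labels/s: frame 25183 → 00:16:47:08.

00:16:47:08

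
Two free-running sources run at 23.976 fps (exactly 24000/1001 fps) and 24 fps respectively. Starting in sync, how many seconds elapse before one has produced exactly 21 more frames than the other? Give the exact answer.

875.875 seconds

The gap grows by |24 − 24000/1001| = 24/1001 frames per second.
Time for a 21-frame gap: 21 ÷ (24/1001) = 875.875 s.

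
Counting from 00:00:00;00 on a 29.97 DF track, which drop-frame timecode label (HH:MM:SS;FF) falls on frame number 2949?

Each 10-minute DF block holds 10 × 60 × 30 − 9 × 2 = 17982 frames. 2949 ÷ 17982 → 0 full blocks, remainder 2949.
Within the partial block the first minute is 1800 frames and each further minute 1798, so 1 further minute boundary passed. Total skipped labels = 18 × 0 + 2 × 1 = 2.
Non-drop label index = 2949 + 2 = 2951; at 30 labels/s that is 00:01:38:11, i.e. DF 00:01:38;11.

00:01:38;11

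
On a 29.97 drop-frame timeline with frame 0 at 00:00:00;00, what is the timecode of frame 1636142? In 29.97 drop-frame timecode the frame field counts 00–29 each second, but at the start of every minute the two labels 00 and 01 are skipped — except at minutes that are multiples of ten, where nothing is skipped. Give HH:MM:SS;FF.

Each 10-minute DF block holds 10 × 60 × 30 − 9 × 2 = 17982 frames. 1636142 ÷ 17982 → 90 full blocks, remainder 17762.
Within the partial block the first minute is 1800 frames and each further minute 1798, so 9 further minute boundaries passed. Total skipped labels = 18 × 90 + 2 × 9 = 1638.
Non-drop label index = 1636142 + 1638 = 1637780; at 30 labels/s that is 15:09:52:20, i.e. DF 15:09:52;20.

15:09:52;20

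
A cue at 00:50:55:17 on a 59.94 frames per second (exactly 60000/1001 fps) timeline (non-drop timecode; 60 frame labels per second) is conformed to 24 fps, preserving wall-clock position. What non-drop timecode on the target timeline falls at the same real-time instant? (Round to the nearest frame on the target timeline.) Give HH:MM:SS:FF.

Source frame index: (0×3600 + 50×60 + 55) × 60 + 17 = 183317.
Real time: 183317 / (60000/1001) = 183500317/60000 s.
Target frame: (183500317/60000) × (24) = 183500317/2500 ≈ 73400.127 → 73400.
At 24 labels/s: frame 73400 → 00:50:58:08.

00:50:58:08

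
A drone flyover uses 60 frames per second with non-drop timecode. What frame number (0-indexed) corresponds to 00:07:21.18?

frame 26478

Total seconds to the label: (0 × 3600 + 7 × 60 + 21) = 441.
Frame index = 441 × 60 + 18 = 26478.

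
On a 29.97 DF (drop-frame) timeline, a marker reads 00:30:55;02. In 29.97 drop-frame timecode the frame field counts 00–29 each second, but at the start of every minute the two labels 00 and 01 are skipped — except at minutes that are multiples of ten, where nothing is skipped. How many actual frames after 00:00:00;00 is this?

As if non-drop at 30 labels/s: (0 × 3600 + 30 × 60 + 55) × 30 + 2 = 55652.
Minute boundaries passed: 30; those not divisible by 10: 30 − 3 = 27; dropped labels = 2 × 27 = 54.
Actual frame index = 55652 − 54 = 55598.

55598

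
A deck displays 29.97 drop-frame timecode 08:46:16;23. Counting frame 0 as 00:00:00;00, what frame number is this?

946355

Complete 10-minute blocks: 52, each 17982 frames → 935064.
Remaining 6 whole minutes in the current block: 1800 + 5 × 1798 = 10790 frames.
Within the current minute: 16 × 30 + 23 − 2 = 501 (labels ;00/;01 skipped at this minute). Total = 935064 + 10790 + 501 = 946355.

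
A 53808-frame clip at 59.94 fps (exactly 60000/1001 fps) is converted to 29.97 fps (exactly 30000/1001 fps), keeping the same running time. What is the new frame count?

26904 frames

Target frames = source frames × (target rate / source rate) = 53808 × (30000/1001)/(60000/1001) = 53808 × 1/2 = 26904.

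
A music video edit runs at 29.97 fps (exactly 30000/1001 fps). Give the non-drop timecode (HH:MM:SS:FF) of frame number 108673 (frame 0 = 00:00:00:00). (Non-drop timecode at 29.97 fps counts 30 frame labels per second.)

108673 ÷ 30 = 3622 full seconds, remainder 13 frames.
3622 s = 1 h 0 min 22 s.
Timecode: 01:00:22:13.

01:00:22:13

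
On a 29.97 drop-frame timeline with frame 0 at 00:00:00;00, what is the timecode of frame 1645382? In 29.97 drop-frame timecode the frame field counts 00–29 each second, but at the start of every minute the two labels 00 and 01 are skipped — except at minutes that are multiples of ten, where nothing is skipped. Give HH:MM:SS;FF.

15:15:01;00

Each 10-minute DF block holds 10 × 60 × 30 − 9 × 2 = 17982 frames. 1645382 ÷ 17982 → 91 full blocks, remainder 9020.
Within the partial block the first minute is 1800 frames and each further minute 1798, so 5 further minute boundaries passed. Total skipped labels = 18 × 91 + 2 × 5 = 1648.
Non-drop label index = 1645382 + 1648 = 1647030; at 30 labels/s that is 15:15:01:00, i.e. DF 15:15:01;00.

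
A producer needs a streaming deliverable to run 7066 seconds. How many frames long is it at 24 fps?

169584 frames

Frames = 7066 × 24 = 169584.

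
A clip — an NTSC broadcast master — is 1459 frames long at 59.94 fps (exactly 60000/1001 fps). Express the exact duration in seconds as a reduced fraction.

Running time = 1459 ÷ (60000/1001) = 1459 × 1001/60000 = 1460459/60000 s.

1460459/60000 seconds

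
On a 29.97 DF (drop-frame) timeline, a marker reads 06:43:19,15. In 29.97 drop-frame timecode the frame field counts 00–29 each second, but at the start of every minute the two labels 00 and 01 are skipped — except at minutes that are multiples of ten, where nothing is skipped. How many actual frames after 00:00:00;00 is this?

Complete 10-minute blocks: 40, each 17982 frames → 719280.
Remaining 3 whole minutes in the current block: 1800 + 2 × 1798 = 5396 frames.
Within the current minute: 19 × 30 + 15 − 2 = 583 (labels ;00/;01 skipped at this minute). Total = 719280 + 5396 + 583 = 725259.

725259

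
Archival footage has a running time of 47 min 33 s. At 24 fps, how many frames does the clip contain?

68472 frames

47 min 33 s = 2853 s.
Frames = 2853 × 24 = 68472.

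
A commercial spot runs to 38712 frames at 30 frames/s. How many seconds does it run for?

1290.4 seconds

Running time = 38712 / (30) = 1290.4 s.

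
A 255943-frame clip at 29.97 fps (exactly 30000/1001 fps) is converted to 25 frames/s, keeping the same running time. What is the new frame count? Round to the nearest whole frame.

Frames at target rate = 255943 × (25) / (30000/1001) = 256198943/1200 ≈ 213499.119.
Nearest whole frame: 213499.

213499 frames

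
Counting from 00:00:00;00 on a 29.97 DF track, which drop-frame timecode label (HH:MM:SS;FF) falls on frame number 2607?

00:01:26;29

Each 10-minute DF block holds 10 × 60 × 30 − 9 × 2 = 17982 frames. 2607 ÷ 17982 → 0 full blocks, remainder 2607.
Within the partial block the first minute is 1800 frames and each further minute 1798, so 1 further minute boundary passed. Total skipped labels = 18 × 0 + 2 × 1 = 2.
Non-drop label index = 2607 + 2 = 2609; at 30 labels/s that is 00:01:26:29, i.e. DF 00:01:26;29.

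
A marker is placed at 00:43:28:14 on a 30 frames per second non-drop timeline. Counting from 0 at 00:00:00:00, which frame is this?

78254

Total seconds to the label: (0 × 3600 + 43 × 60 + 28) = 2608.
Frame index = 2608 × 30 + 14 = 78254.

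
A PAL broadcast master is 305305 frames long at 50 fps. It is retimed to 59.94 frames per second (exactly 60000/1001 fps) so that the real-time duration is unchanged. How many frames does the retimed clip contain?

366000 frames

Target frames = source frames × (target rate / source rate) = 305305 × (60000/1001)/(50) = 305305 × 1200/1001 = 366000.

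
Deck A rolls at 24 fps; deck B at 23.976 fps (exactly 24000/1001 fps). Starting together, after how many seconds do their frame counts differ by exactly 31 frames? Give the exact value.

31031/24 seconds

The gap grows by |24000/1001 − 24| = 24/1001 frames per second.
Time for a 31-frame gap: 31 ÷ (24/1001) = 31031/24 s.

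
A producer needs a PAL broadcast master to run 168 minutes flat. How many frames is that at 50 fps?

168 min = 10080 s.
Frames = 10080 × 50 = 504000.

504000 frames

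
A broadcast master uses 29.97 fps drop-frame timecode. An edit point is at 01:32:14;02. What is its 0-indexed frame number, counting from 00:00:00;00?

As if non-drop at 30 labels/s: (1 × 3600 + 32 × 60 + 14) × 30 + 2 = 166022.
Minute boundaries passed: 92; those not divisible by 10: 92 − 9 = 83; dropped labels = 2 × 83 = 166.
Actual frame index = 166022 − 166 = 165856.

165856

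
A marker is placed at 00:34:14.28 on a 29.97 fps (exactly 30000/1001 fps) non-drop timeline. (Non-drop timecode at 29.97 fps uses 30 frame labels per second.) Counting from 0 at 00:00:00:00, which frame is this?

Total seconds to the label: (0 × 3600 + 34 × 60 + 14) = 2054.
Frame index = 2054 × 30 + 28 = 61648.

frame 61648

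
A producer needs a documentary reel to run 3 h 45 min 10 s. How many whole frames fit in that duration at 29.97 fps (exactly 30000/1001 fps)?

3 h 45 min 10 s = 13510 s.
Frames = 13510 × 30000/1001 = 57900000/143 ≈ 404895.1049.
Complete frames: 404895.

404895 frames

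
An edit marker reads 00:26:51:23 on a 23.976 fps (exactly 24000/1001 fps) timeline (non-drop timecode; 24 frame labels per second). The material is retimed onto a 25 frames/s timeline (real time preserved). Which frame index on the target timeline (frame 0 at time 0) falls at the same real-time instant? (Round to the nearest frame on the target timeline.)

Source frame index: (0×3600 + 26×60 + 51) × 24 + 23 = 38687.
Real time: 38687 / (24000/1001) = 38725687/24000 s.
Target frame: (38725687/24000) × (25) = 38725687/960 ≈ 40339.257 → 40339.

frame 40339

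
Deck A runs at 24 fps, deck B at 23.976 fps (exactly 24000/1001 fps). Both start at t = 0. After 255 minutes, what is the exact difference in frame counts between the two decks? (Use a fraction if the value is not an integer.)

255 min = 15300 s.
A emits 24 × 15300 = 367200 frames; B emits 24000/1001 × 15300 = 367200000/1001.
Difference = 367200/1001 frames (≈ 366.8332); B is behind A.

367200/1001 frames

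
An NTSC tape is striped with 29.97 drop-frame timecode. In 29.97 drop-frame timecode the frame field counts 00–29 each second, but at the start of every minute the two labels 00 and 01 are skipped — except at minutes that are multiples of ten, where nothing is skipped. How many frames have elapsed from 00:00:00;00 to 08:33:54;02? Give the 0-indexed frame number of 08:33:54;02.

924098

Complete 10-minute blocks: 51, each 17982 frames → 917082.
Remaining 3 whole minutes in the current block: 1800 + 2 × 1798 = 5396 frames.
Within the current minute: 54 × 30 + 2 − 2 = 1620 (labels ;00/;01 skipped at this minute). Total = 917082 + 5396 + 1620 = 924098.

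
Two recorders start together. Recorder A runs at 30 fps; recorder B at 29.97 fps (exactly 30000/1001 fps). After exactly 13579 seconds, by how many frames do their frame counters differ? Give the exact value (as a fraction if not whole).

A emits 30 × 13579 = 407370 frames; B emits 30000/1001 × 13579 = 407370000/1001.
Difference = 407370/1001 frames (≈ 406.9630); B is behind A.

407370/1001 frames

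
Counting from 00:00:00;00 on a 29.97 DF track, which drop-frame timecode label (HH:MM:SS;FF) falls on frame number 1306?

00:00:43;16

Ten DF minutes hold 17982 frames, so frame 1306 lies in block 0 (frames 0–17981) with 1306 frames into that block.
The block's first minute is 1800 frames and the rest 1798 each; 1306 frames reaches minute 0, so 0 × 18 + 0 × 2 = 0 labels have been skipped so far.
Adding those back, label number 1306 + 0 = 1306 at 30 labels/s is 43 s + 16 f = 0 h 0 min 43 s frame 16, i.e. 00:00:43;16.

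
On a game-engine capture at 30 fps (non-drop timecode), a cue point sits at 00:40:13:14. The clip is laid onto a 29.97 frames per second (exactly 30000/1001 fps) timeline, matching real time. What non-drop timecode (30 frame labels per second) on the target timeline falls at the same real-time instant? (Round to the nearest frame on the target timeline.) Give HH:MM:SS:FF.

00:40:11:02

Source frame index: (0×3600 + 40×60 + 13) × 30 + 14 = 72404.
Real time: 72404 / (30) = 36202/15 s.
Target frame: (36202/15) × (30000/1001) = 72404000/1001 ≈ 72331.668 → 72332.
At 30 labels/s: frame 72332 → 00:40:11:02.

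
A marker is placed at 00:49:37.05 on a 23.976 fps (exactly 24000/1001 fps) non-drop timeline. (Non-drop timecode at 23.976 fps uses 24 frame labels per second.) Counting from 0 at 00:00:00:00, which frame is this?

frame 71453

Total seconds to the label: (0 × 3600 + 49 × 60 + 37) = 2977.
Frame index = 2977 × 24 + 5 = 71453.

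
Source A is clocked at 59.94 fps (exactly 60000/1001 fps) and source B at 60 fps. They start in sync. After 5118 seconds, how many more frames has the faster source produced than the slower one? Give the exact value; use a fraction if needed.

307080/1001 frames

A emits 60000/1001 × 5118 = 307080000/1001 frames; B emits 60 × 5118 = 307080.
Difference = 307080/1001 frames (≈ 306.7732); B is ahead of A.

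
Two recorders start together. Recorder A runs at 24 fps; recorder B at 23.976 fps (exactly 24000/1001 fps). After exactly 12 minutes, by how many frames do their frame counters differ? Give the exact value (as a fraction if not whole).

12 min = 720 s.
A emits 24 × 720 = 17280 frames; B emits 24000/1001 × 720 = 17280000/1001.
Difference = 17280/1001 frames (≈ 17.2627); B is behind A.

17280/1001 frames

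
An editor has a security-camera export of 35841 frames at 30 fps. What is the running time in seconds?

1194.7 seconds

Running time = 35841 / (30) = 1194.7 s.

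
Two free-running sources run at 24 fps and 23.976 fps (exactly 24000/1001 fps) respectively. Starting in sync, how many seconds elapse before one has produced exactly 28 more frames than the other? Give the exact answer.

The gap grows by |24000/1001 − 24| = 24/1001 frames per second.
Time for a 28-frame gap: 28 ÷ (24/1001) = 7007/6 s.

7007/6 seconds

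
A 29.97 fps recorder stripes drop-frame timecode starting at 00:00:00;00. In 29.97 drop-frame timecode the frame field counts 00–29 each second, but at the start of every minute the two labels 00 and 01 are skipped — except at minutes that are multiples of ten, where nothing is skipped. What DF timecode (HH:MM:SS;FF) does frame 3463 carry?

00:01:55;15

Ten DF minutes hold 17982 frames, so frame 3463 lies in block 0 (frames 0–17981) with 3463 frames into that block.
The block's first minute is 1800 frames and the rest 1798 each; 3463 frames reaches minute 1, so 0 × 18 + 1 × 2 = 2 labels have been skipped so far.
Adding those back, label number 3463 + 2 = 3465 at 30 labels/s is 115 s + 15 f = 0 h 1 min 55 s frame 15, i.e. 00:01:55;15.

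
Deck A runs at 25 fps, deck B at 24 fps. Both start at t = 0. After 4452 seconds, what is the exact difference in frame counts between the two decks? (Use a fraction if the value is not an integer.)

A emits 25 × 4452 = 111300 frames; B emits 24 × 4452 = 106848.
Difference = 4452 frames; B is behind A.

4452 frames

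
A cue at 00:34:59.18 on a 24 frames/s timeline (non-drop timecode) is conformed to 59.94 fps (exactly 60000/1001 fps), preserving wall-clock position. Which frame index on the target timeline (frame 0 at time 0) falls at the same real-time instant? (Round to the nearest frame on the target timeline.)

Source frame index: (0×3600 + 34×60 + 59) × 24 + 18 = 50394.
Real time: 50394 / (24) = 8399/4 s.
Target frame: (8399/4) × (60000/1001) = 125985000/1001 ≈ 125859.141 → 125859.

frame 125859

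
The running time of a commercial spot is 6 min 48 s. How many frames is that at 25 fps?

6 min 48 s = 408 s.
Frames = 408 × 25 = 10200.

10200 frames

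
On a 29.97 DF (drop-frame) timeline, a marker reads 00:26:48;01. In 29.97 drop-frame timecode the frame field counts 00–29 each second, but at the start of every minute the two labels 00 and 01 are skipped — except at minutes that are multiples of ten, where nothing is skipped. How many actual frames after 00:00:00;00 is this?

48193

As if non-drop at 30 labels/s: (0 × 3600 + 26 × 60 + 48) × 30 + 1 = 48241.
Minute boundaries passed: 26; those not divisible by 10: 26 − 2 = 24; dropped labels = 2 × 24 = 48.
Actual frame index = 48241 − 48 = 48193.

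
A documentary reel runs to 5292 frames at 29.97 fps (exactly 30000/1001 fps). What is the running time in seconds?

176.5764 seconds

Running time = 5292 / (30000/1001) = 176.5764 s.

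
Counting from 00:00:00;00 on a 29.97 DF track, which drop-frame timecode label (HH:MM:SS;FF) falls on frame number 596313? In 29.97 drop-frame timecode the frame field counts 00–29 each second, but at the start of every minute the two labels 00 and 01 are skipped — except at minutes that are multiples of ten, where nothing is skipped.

05:31:36;29

Each 10-minute DF block holds 10 × 60 × 30 − 9 × 2 = 17982 frames. 596313 ÷ 17982 → 33 full blocks, remainder 2907.
Within the partial block the first minute is 1800 frames and each further minute 1798, so 1 further minute boundary passed. Total skipped labels = 18 × 33 + 2 × 1 = 596.
Non-drop label index = 596313 + 596 = 596909; at 30 labels/s that is 05:31:36:29, i.e. DF 05:31:36;29.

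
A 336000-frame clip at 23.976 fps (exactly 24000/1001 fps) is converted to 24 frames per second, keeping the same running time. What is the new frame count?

Target frames = source frames × (target rate / source rate) = 336000 × (24)/(24000/1001) = 336000 × 1001/1000 = 336336.

336336 frames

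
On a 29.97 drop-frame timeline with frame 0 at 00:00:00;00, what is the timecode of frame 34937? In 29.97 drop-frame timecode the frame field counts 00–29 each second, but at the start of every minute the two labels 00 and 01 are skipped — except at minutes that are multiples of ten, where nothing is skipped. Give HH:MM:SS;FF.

Each 10-minute DF block holds 10 × 60 × 30 − 9 × 2 = 17982 frames. 34937 ÷ 17982 → 1 full block, remainder 16955.
Within the partial block the first minute is 1800 frames and each further minute 1798, so 9 further minute boundaries passed. Total skipped labels = 18 × 1 + 2 × 9 = 36.
Non-drop label index = 34937 + 36 = 34973; at 30 labels/s that is 00:19:25:23, i.e. DF 00:19:25;23.

00:19:25;23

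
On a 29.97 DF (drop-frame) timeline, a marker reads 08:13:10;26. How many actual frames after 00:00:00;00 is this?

Complete 10-minute blocks: 49, each 17982 frames → 881118.
Remaining 3 whole minutes in the current block: 1800 + 2 × 1798 = 5396 frames.
Within the current minute: 10 × 30 + 26 − 2 = 324 (labels ;00/;01 skipped at this minute). Total = 881118 + 5396 + 324 = 886838.

886838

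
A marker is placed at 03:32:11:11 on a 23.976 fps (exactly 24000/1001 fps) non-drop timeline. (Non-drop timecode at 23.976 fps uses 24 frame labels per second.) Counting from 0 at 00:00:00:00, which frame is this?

Total seconds to the label: (3 × 3600 + 32 × 60 + 11) = 12731.
Frame index = 12731 × 24 + 11 = 305555.

frame 305555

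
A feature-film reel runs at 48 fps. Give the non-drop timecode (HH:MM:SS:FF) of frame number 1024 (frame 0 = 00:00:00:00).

1024 ÷ 48 = 21 full seconds, remainder 16 frames.
21 s = 0 h 0 min 21 s.
Timecode: 00:00:21:16.

00:00:21:16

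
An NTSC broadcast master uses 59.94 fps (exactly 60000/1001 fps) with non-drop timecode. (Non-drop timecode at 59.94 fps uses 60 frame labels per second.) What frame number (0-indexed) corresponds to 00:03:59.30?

14370

Total seconds to the label: (0 × 3600 + 3 × 60 + 59) = 239.
Frame index = 239 × 60 + 30 = 14370.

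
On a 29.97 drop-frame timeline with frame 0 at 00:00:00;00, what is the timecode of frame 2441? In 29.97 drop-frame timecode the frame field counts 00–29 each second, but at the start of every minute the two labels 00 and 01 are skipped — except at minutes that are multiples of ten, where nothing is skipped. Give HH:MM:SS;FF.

Each 10-minute DF block holds 10 × 60 × 30 − 9 × 2 = 17982 frames. 2441 ÷ 17982 → 0 full blocks, remainder 2441.
Within the partial block the first minute is 1800 frames and each further minute 1798, so 1 further minute boundary passed. Total skipped labels = 18 × 0 + 2 × 1 = 2.
Non-drop label index = 2441 + 2 = 2443; at 30 labels/s that is 00:01:21:13, i.e. DF 00:01:21;13.

00:01:21;13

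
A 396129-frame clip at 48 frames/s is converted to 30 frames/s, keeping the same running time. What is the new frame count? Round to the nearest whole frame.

247581 frames

Frames at target rate = 396129 × (30) / (48) = 1980645/8 ≈ 247580.625.
Nearest whole frame: 247581.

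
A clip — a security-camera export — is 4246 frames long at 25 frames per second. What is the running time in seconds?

169.84 seconds

Running time = 4246 / (25) = 169.84 s.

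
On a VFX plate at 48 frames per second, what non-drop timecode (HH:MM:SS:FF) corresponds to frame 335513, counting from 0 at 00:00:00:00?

01:56:29:41

335513 ÷ 48 = 6989 full seconds, remainder 41 frames.
6989 s = 1 h 56 min 29 s.
Timecode: 01:56:29:41.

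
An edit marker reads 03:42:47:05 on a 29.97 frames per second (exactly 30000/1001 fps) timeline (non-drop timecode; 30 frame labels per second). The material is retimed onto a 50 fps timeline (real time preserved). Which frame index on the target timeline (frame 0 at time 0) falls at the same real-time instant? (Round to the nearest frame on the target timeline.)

Source frame index: (3×3600 + 42×60 + 47) × 30 + 5 = 401015.
Real time: 401015 / (30000/1001) = 80283203/6000 s.
Target frame: (80283203/6000) × (50) = 80283203/120 ≈ 669026.692 → 669027.

frame 669027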